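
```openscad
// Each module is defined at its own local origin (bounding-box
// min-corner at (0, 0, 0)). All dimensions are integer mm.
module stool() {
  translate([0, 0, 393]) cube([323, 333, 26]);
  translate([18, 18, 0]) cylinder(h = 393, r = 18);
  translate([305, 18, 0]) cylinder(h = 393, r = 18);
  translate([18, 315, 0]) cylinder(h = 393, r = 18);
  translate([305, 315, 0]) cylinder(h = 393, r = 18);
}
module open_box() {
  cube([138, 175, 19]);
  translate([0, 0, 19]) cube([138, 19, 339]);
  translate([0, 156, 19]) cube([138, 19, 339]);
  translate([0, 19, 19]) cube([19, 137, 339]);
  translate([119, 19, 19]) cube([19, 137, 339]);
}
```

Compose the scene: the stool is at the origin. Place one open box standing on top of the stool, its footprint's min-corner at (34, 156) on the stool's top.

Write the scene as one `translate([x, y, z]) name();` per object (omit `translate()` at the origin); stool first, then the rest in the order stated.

stool();
translate([34, 156, 419]) open_box();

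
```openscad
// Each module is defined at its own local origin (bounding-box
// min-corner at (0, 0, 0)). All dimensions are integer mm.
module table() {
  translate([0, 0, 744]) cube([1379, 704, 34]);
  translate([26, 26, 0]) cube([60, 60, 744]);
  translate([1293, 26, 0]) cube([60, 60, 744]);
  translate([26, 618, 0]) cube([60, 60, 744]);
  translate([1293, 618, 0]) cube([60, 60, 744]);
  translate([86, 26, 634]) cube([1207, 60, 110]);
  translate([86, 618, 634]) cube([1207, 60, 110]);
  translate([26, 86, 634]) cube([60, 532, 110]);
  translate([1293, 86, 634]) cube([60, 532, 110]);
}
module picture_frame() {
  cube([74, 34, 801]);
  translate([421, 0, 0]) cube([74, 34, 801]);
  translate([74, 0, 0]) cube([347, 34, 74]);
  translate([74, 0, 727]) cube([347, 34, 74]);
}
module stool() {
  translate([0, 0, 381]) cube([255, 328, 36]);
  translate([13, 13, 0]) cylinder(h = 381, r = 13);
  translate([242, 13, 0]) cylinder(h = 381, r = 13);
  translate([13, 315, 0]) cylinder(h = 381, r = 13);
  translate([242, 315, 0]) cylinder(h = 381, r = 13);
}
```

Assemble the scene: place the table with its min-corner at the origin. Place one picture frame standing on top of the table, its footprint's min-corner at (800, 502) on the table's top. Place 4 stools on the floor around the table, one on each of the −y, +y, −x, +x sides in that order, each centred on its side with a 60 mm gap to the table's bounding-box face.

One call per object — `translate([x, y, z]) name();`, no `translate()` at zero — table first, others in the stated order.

table();
translate([800, 502, 778]) picture_frame();
translate([562, -388, 0]) stool();
translate([562, 764, 0]) stool();
translate([-315, 188, 0]) stool();
translate([1439, 188, 0]) stool();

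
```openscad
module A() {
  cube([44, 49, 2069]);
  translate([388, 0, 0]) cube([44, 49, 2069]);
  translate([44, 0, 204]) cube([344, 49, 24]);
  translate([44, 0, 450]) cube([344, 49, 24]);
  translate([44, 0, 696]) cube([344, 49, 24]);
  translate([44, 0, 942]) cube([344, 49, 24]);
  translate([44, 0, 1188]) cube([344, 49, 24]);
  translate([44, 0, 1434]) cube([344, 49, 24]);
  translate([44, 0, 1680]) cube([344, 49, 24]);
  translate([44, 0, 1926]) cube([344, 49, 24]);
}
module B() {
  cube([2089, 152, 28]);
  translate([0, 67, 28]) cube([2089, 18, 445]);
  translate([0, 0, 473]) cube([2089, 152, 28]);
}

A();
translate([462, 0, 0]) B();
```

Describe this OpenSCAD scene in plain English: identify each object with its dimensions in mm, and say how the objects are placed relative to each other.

A is a wooden ladder with two side rails of 44×49 mm section and 2069 mm height, set 432 mm apart overall. Between them run 8 rectangular rungs (49 mm deep, 24 mm thick), front faces flush with the rails' −y face. The bottom of the first rung is 204 mm above the floor and each subsequent rung is 246 mm higher than the one below.

B is an I-beam lying along x, 2089 mm long. Overall section height 501 mm. Two flanges 152 mm wide (y) and 28 mm thick, one on the floor and one at the top; a web 18 mm thick runs between them, centred on the flange width.

The I-beam is on the floor beside the ladder on its +x side.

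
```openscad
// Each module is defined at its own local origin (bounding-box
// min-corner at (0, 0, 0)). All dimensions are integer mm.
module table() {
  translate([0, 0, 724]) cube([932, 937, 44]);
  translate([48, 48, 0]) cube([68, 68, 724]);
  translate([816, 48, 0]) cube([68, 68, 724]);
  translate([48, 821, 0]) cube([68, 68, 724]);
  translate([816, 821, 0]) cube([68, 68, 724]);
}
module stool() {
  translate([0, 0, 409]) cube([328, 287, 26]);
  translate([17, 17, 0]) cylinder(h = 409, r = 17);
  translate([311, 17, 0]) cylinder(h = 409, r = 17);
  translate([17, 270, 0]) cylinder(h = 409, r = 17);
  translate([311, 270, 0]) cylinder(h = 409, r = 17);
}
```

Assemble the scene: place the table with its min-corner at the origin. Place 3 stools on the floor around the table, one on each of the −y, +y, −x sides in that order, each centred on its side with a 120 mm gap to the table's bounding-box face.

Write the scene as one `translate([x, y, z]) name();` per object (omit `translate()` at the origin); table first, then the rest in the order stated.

table();
translate([302, -407, 0]) stool();
translate([302, 1057, 0]) stool();
translate([-448, 325, 0]) stool();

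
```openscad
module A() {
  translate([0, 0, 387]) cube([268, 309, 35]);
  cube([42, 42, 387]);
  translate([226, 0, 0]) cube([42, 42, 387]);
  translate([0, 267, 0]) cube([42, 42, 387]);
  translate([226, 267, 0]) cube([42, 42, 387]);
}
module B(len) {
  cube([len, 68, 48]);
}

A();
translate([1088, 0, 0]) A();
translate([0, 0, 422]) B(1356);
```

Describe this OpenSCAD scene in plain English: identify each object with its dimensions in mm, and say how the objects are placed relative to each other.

A is a four-legged stool. The seat is 268×309 mm, 35 mm thick, top at z = 422 mm. It stands on four square legs, each 42×42 mm in cross-section, from z = 0 to the seat underside, each flush with a corner of the seat.

B is a rectangular beam 1356 mm long (x), 68 mm deep (y), 48 mm thick (z).

The beam spans the tops of two stools placed 820 mm apart, resting at z = 422 mm.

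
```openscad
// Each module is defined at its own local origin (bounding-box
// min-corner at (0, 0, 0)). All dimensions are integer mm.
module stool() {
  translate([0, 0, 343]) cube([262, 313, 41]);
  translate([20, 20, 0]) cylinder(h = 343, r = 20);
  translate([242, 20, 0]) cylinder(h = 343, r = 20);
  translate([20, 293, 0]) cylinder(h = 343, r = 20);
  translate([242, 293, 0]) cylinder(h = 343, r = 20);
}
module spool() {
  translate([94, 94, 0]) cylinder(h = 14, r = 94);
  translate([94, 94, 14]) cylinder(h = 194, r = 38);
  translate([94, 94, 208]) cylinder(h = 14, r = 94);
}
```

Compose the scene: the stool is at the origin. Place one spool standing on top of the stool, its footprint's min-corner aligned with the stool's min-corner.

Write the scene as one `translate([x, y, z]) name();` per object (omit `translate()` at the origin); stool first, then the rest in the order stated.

stool();
translate([0, 0, 384]) spool();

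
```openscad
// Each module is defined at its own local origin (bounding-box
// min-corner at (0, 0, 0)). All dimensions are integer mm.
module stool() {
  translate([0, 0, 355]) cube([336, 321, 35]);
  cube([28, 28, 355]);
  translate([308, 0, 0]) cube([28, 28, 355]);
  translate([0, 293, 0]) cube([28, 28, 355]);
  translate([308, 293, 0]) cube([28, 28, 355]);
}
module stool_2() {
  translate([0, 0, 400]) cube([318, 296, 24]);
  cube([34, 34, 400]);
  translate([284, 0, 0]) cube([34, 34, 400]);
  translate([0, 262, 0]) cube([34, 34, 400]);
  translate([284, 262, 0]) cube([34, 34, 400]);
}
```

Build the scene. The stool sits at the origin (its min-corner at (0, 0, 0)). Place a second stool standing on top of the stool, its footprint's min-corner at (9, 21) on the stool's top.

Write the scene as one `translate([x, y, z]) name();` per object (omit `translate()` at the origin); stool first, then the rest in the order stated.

stool();
translate([9, 21, 390]) stool_2();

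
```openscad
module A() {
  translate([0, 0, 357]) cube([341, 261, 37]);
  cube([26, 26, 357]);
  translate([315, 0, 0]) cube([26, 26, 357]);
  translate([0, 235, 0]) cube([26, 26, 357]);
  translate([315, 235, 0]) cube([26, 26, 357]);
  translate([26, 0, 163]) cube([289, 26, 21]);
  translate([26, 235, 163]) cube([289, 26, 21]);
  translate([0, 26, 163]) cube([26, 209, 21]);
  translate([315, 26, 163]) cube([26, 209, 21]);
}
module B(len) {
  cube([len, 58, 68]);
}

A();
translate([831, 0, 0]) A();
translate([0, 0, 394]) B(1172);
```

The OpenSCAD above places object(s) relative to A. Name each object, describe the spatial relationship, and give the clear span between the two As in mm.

Second stool starts at x = 831; first ends at x = 341; clear span = 831 − 341 = 490 mm.

A is a stool. B is a beam. A beam spans the tops of two stools. The clear span between the two stools is 490 mm.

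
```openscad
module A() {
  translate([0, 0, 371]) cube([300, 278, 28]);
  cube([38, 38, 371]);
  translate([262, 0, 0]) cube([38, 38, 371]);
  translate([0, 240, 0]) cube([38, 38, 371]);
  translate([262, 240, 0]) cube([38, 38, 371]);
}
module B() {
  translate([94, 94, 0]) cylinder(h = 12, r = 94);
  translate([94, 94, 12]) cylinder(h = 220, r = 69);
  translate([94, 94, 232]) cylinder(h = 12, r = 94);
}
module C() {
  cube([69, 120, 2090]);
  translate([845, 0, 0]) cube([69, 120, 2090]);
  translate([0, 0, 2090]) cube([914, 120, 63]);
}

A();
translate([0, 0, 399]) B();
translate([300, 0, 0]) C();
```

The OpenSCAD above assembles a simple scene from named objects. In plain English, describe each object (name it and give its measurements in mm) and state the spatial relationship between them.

A is a simple wooden stool: a rectangular seat 300 mm (x) by 278 mm (y), 28 mm thick, top face at z = 399 mm, on four square legs, each 38×38 mm in cross-section. The legs rest on z = 0, each flush with a corner of the seat.

B is a spool: two coaxial disc flanges of radius 94 mm and thickness 12 mm, joined by a core cylinder of radius 69 mm and height 220 mm. The lower flange rests on z = 0 and the three cylinders share a vertical axis.

C is a door frame. The clear opening is 776 mm wide and 2090 mm high. Two 69 mm wide jambs, 120 mm deep, stand either side of the opening from the floor to the top of the opening. A 63 mm thick head sits across the top of both jambs, spanning the full outside width of the frame.

The spool is on top of the stool. The door frame is against the stool's +x side, with their −y faces flush.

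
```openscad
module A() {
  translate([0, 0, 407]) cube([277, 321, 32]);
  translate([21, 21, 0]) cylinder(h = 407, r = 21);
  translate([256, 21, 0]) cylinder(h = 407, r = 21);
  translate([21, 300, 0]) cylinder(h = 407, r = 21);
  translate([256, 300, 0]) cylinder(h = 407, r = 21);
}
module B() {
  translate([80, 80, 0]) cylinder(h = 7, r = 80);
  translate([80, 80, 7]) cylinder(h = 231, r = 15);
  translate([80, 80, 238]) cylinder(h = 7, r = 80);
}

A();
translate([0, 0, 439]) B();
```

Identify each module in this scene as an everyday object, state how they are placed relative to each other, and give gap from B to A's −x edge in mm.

The spool's min-x is at 0; the stool's min-x is 0; gap = 0 mm.

A is a stool. B is a spool. The spool is on top of the stool. The gap from the spool to the stool's −x edge is 0 mm.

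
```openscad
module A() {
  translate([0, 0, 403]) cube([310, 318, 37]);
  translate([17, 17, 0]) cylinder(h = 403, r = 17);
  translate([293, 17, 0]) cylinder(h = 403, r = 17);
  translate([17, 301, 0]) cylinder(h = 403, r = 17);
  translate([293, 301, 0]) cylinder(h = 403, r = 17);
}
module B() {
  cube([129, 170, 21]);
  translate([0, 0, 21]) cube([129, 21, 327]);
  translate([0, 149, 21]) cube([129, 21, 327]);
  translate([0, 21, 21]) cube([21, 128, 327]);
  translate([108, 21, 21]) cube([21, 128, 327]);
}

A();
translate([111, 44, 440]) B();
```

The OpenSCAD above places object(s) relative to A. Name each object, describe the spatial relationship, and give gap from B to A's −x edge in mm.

A is a stool. B is an open box. The open box is on top of the stool. The gap from the open box to the stool's −x edge is 111 mm.

The open box's min-x is at 111; the stool's min-x is 0; gap = 111 mm.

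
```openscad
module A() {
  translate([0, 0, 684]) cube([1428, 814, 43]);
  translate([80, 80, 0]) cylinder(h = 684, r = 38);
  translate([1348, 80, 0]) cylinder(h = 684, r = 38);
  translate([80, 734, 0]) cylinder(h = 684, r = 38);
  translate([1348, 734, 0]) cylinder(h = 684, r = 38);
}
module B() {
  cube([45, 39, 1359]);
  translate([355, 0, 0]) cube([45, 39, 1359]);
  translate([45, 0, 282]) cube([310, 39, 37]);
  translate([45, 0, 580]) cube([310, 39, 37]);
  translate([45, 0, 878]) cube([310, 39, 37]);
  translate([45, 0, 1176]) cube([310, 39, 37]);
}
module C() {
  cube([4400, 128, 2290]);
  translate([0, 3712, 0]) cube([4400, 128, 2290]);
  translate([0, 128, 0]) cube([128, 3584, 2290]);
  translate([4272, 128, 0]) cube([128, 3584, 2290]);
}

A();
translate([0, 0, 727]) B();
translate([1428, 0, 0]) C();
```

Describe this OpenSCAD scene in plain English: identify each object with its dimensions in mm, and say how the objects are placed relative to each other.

A is a rectangular dining table. The top is 1428×814×43 mm with its upper surface at z = 727 mm. It stands on four round legs of 76 mm diameter, each leg's bounding box inset 42 mm from the nearest pair of top edges, running from the floor to the underside of the top.

B is a straight ladder. Two 45×39 mm vertical rails, 1359 mm tall, stand 400 mm apart (outside-to-outside) with their front faces coplanar on the −y side. 4 rungs, each 39 mm deep and 37 mm tall, span between the inner faces of the rails, front faces flush with the rails. The lowest rung's underside is at z = 282 mm and rungs are spaced 298 mm apart (underside to underside).

C is a box-shaped house frame (walls only): outside footprint 4400×3840 mm, wall height 2290 mm, wall thickness 128 mm. The two y-facing walls run the full x-width; the two x-facing walls fit between the inner faces of the y-facing walls.

The ladder is on top of the table. The house frame is against the table's +x side, with their −y faces flush.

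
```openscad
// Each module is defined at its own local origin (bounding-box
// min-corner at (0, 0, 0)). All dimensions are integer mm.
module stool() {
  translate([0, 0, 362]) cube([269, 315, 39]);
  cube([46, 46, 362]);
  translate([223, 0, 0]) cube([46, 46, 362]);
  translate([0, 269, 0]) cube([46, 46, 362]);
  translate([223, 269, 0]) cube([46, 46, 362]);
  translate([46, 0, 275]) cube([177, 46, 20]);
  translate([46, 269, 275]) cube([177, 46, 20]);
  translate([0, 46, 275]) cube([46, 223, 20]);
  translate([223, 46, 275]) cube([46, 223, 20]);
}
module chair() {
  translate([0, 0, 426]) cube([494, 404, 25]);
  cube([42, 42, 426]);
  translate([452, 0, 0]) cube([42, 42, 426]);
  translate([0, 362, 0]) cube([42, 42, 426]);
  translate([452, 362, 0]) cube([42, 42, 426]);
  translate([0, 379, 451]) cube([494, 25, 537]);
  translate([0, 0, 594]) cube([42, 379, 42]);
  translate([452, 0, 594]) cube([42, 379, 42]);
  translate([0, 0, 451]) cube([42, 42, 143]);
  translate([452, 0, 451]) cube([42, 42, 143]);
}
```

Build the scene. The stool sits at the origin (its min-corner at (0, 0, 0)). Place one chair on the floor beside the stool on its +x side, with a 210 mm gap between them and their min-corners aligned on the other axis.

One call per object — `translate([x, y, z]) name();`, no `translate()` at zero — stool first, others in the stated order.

stool();
translate([479, 0, 0]) chair();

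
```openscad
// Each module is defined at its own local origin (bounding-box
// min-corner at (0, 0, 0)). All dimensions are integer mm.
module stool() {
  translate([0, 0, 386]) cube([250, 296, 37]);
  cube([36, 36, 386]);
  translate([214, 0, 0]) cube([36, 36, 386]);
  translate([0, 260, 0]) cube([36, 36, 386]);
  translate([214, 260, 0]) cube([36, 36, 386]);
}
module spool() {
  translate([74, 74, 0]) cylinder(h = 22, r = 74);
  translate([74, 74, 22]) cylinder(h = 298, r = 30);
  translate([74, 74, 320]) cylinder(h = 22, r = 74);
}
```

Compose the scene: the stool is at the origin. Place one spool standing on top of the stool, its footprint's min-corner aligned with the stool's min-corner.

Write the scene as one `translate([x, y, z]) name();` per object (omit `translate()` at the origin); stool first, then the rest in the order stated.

stool();
translate([0, 0, 423]) spool();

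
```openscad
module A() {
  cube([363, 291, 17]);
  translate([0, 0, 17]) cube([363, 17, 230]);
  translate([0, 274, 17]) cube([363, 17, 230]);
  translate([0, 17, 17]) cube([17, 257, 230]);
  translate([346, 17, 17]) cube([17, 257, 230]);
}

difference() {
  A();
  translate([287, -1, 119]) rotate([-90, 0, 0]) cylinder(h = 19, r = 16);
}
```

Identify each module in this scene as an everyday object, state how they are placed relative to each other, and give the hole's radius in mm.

The subtracted cylinder has r = 16 mm.

A is an open box. The open box has a circular hole through its front wall. The hole's radius is 16 mm.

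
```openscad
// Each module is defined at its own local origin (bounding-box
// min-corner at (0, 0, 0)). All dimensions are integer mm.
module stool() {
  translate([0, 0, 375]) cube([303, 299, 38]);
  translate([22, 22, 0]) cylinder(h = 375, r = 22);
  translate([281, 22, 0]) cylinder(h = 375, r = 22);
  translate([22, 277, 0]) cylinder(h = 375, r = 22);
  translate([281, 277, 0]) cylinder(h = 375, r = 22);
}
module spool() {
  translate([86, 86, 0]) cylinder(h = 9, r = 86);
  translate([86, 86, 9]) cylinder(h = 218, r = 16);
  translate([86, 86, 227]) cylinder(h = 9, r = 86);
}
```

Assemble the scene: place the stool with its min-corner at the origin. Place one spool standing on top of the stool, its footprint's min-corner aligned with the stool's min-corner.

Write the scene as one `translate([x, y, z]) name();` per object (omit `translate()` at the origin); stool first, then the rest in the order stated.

stool();
translate([0, 0, 413]) spool();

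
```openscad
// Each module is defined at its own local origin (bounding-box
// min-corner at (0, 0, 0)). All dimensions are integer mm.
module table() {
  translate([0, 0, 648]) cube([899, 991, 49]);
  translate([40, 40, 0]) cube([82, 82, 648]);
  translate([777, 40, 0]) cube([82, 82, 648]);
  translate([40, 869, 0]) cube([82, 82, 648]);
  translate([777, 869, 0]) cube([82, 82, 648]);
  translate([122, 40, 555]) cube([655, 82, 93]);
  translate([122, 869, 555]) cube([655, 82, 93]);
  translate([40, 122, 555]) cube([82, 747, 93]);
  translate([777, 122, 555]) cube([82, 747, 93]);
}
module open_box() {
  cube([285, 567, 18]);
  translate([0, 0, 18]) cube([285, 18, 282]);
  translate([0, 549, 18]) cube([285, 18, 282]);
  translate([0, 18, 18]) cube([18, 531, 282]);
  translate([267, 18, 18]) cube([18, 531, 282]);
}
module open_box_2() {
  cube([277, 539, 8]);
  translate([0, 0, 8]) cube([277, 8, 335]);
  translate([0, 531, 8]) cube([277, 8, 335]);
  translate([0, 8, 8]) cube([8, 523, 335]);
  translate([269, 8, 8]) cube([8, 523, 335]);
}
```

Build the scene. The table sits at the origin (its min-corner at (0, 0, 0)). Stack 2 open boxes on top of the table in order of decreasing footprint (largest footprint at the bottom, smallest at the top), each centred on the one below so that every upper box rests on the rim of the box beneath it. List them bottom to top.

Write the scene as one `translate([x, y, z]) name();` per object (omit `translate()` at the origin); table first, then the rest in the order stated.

table();
translate([307, 212, 697]) open_box();
translate([311, 226, 997]) open_box_2();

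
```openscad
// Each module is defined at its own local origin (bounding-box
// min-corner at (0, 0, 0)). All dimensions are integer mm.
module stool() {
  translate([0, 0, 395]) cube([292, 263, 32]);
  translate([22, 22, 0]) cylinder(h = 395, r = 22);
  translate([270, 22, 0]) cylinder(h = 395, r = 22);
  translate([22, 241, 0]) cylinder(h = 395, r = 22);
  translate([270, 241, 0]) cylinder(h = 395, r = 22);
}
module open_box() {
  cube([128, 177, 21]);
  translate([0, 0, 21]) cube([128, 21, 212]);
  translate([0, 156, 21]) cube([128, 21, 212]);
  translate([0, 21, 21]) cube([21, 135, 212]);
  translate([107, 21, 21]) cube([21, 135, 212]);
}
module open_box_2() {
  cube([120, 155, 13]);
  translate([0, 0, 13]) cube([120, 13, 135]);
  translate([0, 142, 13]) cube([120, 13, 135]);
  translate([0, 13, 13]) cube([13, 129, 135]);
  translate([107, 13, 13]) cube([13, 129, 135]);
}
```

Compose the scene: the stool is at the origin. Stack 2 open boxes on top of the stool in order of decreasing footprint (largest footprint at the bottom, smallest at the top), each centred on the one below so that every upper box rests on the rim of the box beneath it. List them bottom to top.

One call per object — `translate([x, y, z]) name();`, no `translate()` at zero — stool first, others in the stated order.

stool();
translate([82, 43, 427]) open_box();
translate([86, 54, 660]) open_box_2();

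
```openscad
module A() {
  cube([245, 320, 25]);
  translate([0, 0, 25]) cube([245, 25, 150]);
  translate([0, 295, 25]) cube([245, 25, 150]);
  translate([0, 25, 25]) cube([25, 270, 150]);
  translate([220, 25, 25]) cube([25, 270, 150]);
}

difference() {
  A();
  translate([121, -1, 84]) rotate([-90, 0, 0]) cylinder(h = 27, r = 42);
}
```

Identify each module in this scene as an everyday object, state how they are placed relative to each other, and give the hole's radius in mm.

A is an open box. The open box has a circular hole through its front wall. The hole's radius is 42 mm.

The subtracted cylinder has r = 42 mm.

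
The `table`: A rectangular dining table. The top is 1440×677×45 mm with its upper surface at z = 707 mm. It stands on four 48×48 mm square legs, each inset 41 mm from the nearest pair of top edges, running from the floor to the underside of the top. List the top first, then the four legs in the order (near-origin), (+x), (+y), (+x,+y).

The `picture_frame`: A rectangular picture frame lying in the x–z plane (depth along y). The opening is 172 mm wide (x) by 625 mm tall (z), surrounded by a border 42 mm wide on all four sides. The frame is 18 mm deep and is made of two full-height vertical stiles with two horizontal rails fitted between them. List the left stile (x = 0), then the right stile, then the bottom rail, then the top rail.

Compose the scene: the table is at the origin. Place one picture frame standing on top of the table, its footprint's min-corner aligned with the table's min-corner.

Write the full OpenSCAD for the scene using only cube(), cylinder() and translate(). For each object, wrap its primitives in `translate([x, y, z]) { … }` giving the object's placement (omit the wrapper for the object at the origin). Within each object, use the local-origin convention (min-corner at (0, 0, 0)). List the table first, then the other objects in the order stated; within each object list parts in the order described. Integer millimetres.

translate([0, 0, 662]) cube([1440, 677, 45]);
translate([41, 41, 0]) cube([48, 48, 662]);
translate([1351, 41, 0]) cube([48, 48, 662]);
translate([41, 588, 0]) cube([48, 48, 662]);
translate([1351, 588, 0]) cube([48, 48, 662]);
translate([0, 0, 707]) {
  cube([42, 18, 709]);
  translate([214, 0, 0]) cube([42, 18, 709]);
  translate([42, 0, 0]) cube([172, 18, 42]);
  translate([42, 0, 667]) cube([172, 18, 42]);
}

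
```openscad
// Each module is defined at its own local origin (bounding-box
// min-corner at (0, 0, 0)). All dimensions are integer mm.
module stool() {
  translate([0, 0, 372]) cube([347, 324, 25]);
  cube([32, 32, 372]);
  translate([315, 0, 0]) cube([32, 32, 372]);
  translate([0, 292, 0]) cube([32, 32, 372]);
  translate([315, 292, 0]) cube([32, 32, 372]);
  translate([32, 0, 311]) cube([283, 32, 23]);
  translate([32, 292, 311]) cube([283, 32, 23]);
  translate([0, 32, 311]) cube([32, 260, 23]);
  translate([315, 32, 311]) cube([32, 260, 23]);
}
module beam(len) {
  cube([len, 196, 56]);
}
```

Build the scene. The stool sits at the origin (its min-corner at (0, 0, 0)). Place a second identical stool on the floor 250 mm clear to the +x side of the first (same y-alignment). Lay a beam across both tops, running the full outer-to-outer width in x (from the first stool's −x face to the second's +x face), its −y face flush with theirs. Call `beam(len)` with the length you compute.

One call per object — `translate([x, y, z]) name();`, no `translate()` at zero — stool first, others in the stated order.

stool();
translate([597, 0, 0]) stool();
translate([0, 0, 397]) beam(944);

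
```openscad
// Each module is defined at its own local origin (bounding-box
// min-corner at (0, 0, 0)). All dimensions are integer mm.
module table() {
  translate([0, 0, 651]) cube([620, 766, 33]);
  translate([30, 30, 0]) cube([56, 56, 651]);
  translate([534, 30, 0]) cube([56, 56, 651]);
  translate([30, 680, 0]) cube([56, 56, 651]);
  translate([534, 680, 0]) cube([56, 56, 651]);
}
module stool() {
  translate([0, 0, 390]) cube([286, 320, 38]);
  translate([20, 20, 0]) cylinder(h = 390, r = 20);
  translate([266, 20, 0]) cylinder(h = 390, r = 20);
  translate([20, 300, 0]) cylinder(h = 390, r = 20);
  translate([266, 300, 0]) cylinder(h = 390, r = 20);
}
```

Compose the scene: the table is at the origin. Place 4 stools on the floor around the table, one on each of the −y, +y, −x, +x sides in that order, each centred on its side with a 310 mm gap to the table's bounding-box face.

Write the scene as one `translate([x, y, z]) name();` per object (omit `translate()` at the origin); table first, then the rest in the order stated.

table();
translate([167, -630, 0]) stool();
translate([167, 1076, 0]) stool();
translate([-596, 223, 0]) stool();
translate([930, 223, 0]) stool();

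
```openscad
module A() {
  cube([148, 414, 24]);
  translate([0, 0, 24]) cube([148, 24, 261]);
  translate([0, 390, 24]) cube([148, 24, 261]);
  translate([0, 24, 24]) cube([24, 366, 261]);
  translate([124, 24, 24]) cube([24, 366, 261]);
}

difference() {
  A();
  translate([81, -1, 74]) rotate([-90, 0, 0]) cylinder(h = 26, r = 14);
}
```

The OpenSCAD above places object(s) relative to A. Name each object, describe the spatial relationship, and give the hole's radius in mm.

The subtracted cylinder has r = 14 mm.

A is an open box. The open box has a circular hole through its front wall. The hole's radius is 14 mm.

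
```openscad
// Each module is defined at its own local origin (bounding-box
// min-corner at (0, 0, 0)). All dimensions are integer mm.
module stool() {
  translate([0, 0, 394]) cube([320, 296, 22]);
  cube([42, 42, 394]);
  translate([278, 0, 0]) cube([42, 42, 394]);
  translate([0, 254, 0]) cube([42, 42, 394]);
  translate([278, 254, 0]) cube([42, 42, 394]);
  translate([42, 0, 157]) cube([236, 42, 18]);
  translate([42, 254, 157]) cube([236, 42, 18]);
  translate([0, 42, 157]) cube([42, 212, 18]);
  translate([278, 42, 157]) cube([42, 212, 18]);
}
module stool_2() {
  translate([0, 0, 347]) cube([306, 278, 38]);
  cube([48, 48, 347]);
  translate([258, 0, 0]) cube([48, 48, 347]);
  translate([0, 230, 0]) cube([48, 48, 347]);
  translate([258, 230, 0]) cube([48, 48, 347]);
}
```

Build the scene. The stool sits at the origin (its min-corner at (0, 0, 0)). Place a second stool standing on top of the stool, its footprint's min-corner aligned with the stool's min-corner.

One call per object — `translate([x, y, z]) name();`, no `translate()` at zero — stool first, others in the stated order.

stool();
translate([0, 0, 416]) stool_2();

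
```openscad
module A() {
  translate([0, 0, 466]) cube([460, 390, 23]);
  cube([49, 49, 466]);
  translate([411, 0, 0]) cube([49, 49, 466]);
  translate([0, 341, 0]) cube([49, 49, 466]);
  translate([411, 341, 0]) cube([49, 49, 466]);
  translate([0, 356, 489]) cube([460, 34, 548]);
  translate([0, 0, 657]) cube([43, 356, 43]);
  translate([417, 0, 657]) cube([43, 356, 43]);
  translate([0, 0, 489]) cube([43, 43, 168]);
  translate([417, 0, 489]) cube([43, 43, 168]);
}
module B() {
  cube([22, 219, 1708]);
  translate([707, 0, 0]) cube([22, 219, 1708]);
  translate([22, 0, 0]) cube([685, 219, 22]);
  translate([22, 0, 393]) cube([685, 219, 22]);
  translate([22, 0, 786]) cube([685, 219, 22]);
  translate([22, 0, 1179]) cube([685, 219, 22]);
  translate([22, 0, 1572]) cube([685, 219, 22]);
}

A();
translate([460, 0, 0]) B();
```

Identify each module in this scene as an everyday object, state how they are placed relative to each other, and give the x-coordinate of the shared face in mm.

A is a chair. B is a bookshelf. The bookshelf is against the chair's +x side, with their −y faces flush. The x-coordinate of the shared face is 460 mm.

The chair's +x face and the bookshelf's −x face are both at x = 460 mm.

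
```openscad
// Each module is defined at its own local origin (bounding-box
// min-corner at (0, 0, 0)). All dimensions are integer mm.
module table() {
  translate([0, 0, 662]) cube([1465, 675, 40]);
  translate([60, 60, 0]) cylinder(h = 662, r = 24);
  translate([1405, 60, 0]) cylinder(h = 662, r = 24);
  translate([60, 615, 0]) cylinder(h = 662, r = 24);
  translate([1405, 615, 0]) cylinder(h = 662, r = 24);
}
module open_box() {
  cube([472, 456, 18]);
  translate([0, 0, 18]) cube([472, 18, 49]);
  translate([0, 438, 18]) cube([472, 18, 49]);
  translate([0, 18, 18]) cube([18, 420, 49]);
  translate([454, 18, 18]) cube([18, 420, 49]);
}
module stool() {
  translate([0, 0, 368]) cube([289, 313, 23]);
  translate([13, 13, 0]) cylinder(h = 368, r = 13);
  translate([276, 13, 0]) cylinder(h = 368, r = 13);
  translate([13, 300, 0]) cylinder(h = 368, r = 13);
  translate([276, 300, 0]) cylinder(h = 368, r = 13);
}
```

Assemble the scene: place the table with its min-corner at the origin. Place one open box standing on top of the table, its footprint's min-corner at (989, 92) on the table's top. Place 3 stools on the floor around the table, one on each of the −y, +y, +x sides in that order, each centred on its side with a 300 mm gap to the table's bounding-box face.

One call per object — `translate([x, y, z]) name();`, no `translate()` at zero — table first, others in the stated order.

table();
translate([989, 92, 702]) open_box();
translate([588, -613, 0]) stool();
translate([588, 975, 0]) stool();
translate([1765, 181, 0]) stool();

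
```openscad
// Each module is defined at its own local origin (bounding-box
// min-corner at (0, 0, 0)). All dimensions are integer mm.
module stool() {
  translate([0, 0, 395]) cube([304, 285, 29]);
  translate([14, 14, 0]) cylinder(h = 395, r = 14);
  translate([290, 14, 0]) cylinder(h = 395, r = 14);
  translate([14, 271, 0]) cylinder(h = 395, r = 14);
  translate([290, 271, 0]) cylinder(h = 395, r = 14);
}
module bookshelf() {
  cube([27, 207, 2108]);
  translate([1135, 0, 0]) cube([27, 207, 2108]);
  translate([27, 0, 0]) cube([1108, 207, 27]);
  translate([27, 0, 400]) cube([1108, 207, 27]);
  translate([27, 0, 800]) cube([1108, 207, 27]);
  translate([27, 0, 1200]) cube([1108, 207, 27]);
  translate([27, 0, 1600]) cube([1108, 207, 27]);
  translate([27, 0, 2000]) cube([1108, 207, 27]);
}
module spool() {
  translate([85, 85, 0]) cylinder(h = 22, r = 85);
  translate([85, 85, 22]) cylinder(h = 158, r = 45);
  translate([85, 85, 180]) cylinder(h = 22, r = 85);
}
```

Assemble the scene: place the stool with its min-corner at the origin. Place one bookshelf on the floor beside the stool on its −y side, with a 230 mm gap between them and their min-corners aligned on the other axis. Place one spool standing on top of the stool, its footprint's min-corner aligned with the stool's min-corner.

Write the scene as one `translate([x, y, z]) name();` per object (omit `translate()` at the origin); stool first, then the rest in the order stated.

stool();
translate([0, -437, 0]) bookshelf();
translate([0, 0, 424]) spool();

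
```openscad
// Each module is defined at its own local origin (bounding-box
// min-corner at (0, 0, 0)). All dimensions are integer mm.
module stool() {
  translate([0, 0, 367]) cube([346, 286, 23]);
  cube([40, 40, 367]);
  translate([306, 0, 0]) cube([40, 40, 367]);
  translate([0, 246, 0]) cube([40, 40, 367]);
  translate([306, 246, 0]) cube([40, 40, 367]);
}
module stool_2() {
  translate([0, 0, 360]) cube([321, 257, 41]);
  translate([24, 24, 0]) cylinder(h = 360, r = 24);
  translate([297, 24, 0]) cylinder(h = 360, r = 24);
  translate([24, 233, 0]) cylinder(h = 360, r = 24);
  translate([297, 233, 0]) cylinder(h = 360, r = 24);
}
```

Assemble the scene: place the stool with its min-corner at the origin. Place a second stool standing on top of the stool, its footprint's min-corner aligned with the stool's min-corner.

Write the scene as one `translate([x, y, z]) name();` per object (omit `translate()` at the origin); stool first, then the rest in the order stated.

stool();
translate([0, 0, 390]) stool_2();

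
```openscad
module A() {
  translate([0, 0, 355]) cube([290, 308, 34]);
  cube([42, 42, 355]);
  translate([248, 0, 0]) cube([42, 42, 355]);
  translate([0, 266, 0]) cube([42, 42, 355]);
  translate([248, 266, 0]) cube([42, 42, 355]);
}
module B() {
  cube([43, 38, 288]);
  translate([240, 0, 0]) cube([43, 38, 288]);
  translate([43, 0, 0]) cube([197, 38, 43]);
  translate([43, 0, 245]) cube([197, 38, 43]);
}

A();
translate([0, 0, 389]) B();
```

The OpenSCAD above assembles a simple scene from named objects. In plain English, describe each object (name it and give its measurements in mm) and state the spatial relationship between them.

A is a four-legged stool. The seat is 290×308 mm, 34 mm thick, top at z = 389 mm. It stands on four square legs, each 42×42 mm in cross-section, from z = 0 to the seat underside, each flush with a corner of the seat.

B is a rectangular picture frame lying in the x–z plane (depth along y). The opening is 197 mm wide (x) by 202 mm tall (z), surrounded by a border 43 mm wide on all four sides. The frame is 38 mm deep and is made of two full-height vertical stiles with two horizontal rails fitted between them.

The picture frame is on top of the stool.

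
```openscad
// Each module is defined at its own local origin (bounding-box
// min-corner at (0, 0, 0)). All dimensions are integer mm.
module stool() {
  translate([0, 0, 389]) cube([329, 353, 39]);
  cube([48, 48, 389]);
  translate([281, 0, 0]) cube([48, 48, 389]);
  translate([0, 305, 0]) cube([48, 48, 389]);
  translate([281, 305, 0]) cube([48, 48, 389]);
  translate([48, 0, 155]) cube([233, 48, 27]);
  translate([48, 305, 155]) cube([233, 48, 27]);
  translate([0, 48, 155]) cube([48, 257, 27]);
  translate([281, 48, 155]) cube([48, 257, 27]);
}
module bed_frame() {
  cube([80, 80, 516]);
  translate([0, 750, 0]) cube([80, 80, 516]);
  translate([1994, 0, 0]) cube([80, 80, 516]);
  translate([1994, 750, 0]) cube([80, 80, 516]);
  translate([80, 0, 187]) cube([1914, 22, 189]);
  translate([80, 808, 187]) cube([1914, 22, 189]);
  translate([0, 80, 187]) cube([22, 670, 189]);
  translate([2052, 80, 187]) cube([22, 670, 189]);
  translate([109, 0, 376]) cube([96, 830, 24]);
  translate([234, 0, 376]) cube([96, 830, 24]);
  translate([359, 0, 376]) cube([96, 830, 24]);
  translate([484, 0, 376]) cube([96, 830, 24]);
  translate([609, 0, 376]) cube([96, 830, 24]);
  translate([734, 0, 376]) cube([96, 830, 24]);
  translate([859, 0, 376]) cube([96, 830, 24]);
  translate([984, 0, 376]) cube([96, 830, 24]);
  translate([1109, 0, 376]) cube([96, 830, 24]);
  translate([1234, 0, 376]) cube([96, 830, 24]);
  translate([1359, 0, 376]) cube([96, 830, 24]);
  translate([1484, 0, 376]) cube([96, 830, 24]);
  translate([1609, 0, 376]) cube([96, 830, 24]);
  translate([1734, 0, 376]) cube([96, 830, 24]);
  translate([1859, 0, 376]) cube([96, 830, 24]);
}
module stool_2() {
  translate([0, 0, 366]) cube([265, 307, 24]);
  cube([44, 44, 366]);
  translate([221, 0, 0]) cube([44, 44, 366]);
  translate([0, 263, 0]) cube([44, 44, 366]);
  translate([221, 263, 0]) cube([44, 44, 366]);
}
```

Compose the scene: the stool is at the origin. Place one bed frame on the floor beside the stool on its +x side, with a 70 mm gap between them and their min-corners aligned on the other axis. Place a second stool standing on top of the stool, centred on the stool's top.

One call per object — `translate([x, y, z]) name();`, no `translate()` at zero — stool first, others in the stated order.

stool();
translate([399, 0, 0]) bed_frame();
translate([32, 23, 428]) stool_2();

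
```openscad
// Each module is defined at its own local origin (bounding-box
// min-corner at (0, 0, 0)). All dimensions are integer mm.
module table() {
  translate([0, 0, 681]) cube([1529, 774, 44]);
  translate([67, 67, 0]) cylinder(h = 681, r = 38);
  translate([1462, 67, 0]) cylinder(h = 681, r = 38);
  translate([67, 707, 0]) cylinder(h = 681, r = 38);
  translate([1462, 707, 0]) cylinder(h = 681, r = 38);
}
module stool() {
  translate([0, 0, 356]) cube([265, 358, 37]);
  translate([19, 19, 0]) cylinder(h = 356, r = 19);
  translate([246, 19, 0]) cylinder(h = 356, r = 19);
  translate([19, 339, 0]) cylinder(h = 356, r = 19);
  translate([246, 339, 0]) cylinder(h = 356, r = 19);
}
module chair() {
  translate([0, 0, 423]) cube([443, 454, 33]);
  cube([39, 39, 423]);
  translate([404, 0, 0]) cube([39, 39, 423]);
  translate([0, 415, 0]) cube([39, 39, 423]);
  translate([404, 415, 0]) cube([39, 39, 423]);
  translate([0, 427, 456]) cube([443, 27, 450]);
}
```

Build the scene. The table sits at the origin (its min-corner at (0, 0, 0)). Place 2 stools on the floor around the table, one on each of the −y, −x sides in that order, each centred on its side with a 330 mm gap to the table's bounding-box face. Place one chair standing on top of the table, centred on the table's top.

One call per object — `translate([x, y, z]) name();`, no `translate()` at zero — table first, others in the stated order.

table();
translate([632, -688, 0]) stool();
translate([-595, 208, 0]) stool();
translate([543, 160, 725]) chair();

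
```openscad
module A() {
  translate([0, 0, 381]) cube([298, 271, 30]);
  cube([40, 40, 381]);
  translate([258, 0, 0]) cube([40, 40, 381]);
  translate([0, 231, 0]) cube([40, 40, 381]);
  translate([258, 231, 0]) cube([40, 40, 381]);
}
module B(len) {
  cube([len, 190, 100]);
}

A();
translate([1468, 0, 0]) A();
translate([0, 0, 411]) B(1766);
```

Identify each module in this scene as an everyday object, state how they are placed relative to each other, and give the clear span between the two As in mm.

Second stool starts at x = 1468; first ends at x = 298; clear span = 1468 − 298 = 1170 mm.

A is a stool. B is a beam. A beam spans the tops of two stools. The clear span between the two stools is 1170 mm.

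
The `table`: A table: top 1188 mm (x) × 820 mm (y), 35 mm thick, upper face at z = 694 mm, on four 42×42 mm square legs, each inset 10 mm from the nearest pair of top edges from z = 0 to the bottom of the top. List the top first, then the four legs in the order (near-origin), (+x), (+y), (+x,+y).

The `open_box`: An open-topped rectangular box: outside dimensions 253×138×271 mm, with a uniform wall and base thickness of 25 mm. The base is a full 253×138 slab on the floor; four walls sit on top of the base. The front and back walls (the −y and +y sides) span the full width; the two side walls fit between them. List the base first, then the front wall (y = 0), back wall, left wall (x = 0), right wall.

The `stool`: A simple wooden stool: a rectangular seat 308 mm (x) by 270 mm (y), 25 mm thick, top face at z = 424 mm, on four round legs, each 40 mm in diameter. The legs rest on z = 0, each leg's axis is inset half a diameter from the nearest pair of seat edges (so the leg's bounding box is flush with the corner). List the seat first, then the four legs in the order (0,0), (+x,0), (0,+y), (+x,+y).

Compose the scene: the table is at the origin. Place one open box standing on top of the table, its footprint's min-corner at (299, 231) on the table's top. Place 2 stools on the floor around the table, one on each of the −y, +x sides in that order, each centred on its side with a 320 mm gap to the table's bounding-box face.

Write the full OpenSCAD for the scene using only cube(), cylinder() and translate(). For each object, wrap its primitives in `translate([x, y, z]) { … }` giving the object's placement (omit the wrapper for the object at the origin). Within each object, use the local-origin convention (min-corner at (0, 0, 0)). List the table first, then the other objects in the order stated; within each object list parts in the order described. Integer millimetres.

translate([0, 0, 659]) cube([1188, 820, 35]);
translate([10, 10, 0]) cube([42, 42, 659]);
translate([1136, 10, 0]) cube([42, 42, 659]);
translate([10, 768, 0]) cube([42, 42, 659]);
translate([1136, 768, 0]) cube([42, 42, 659]);
translate([299, 231, 694]) {
  cube([253, 138, 25]);
  translate([0, 0, 25]) cube([253, 25, 246]);
  translate([0, 113, 25]) cube([253, 25, 246]);
  translate([0, 25, 25]) cube([25, 88, 246]);
  translate([228, 25, 25]) cube([25, 88, 246]);
}
translate([440, -590, 0]) {
  translate([0, 0, 399]) cube([308, 270, 25]);
  translate([20, 20, 0]) cylinder(h = 399, r = 20);
  translate([288, 20, 0]) cylinder(h = 399, r = 20);
  translate([20, 250, 0]) cylinder(h = 399, r = 20);
  translate([288, 250, 0]) cylinder(h = 399, r = 20);
}
translate([1508, 275, 0]) {
  translate([0, 0, 399]) cube([308, 270, 25]);
  translate([20, 20, 0]) cylinder(h = 399, r = 20);
  translate([288, 20, 0]) cylinder(h = 399, r = 20);
  translate([20, 250, 0]) cylinder(h = 399, r = 20);
  translate([288, 250, 0]) cylinder(h = 399, r = 20);
}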